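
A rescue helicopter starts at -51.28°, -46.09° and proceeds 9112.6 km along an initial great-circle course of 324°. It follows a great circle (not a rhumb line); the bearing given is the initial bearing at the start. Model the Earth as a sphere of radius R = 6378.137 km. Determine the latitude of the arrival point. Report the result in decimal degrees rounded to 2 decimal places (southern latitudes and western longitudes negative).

latitude 22.98°

The arc subtends δ = 9112.6/6378.137 = 1.428724 rad at the centre.
Start latitude φ₁ = -0.895005 rad; initial bearing θ = 5.654867 rad.
sin φ₂ = sin φ₁ cos δ + cos φ₁ sin δ cos θ = (-0.780212)(0.141594) + (0.625515)(0.989925)(0.809017) = 0.390480
φ₂ = asin(0.390480) = 0.401153 rad = 22.98°.
Δλ = atan2( sin θ sin δ cos φ₁ , cos δ − sin φ₁ sin φ₂ ) = atan2(-0.363964, 0.446252) = -0.684183 rad = -39.20°.
λ₂ = -46.09° + -39.20° = -85.29°.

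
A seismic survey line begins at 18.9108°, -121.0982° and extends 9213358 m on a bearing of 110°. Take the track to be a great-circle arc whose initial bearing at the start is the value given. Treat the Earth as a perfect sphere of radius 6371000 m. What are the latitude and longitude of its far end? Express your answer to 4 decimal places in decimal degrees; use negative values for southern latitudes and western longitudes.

δ = 9213358/6371000 = 1.446140 rad (82.8577°).
With φ₁ = 18.9108° = 0.330056 rad and θ = 110° = 1.919862 rad:
Destination latitude: φ₂ = arcsin( sin φ₁ cos δ + cos φ₁ sin δ cos θ ) = arcsin(-0.280753) = -16.3051°.
Then Δλ = atan2(0.882074, 0.215324) = 1.331367 rad, from sin θ sin δ cos φ₁ over cos δ − sin φ₁ sin φ₂.
Hence λ₂ = -121.0982° + 76.2817° = -44.8165°.

latitude -16.3051°, longitude -44.8165°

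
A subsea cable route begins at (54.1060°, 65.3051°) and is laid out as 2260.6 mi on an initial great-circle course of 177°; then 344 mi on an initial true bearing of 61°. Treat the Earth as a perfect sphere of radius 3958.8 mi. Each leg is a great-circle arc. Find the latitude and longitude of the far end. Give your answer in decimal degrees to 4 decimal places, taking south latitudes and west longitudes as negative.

Apply the spherical direct solution leg by leg, carrying full precision between legs.
Leg 1: from (54.1060°, 65.3051°), δ = 2260.6/3958.8 = 0.571032 rad, θ = 177° → φ = 21.4150°, λ = 67.0463°.
Leg 2: from (21.4150°, 67.0463°), δ = 344/3958.8 = 0.086895 rad, θ = 61° → φ = 23.7604°, λ = 71.8036°.

latitude 23.7604°, longitude 71.8036°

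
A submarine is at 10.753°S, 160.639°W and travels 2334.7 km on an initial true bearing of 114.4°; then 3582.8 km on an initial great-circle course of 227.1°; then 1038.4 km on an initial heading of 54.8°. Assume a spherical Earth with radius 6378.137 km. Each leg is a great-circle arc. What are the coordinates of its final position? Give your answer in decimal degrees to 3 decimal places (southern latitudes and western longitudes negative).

latitude -32.148°, longitude -161.145°

Apply the spherical direct solution leg by leg, carrying full precision between legs.
Leg 1: from (-10.753°, -160.639°), δ = 2334.7/6378.137 = 0.366047 rad, θ = 114.4° → φ = -18.631°, λ = -140.519°.
Leg 2: from (-18.631°, -140.519°), δ = 3582.8/6378.137 = 0.561731 rad, θ = 227.1° → φ = -37.877°, λ = -170.145°.
Leg 3: from (-37.877°, -170.145°), δ = 1038.4/6378.137 = 0.162806 rad, θ = 54.8° → φ = -32.148°, λ = -161.145°.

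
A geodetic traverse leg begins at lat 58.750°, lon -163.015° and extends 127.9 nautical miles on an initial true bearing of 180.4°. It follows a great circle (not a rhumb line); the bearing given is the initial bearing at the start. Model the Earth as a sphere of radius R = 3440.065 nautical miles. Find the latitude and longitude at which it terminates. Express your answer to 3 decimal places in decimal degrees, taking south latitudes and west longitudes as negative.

The arc subtends δ = 127.9/3440.065 = 0.037180 rad at the centre.
With φ₁ = 58.750° = 1.025381 rad and θ = 180.4° = 3.148574 rad:
Destination latitude: φ₂ = arcsin( sin φ₁ cos δ + cos φ₁ sin δ cos θ ) = arcsin(0.835038) = 56.620°.
Δλ = atan2( sin θ sin δ cos φ₁ , cos δ − sin φ₁ sin φ₂ ) = atan2(-0.000135, 0.285425) = -0.000472 rad = -0.027°.
Hence λ₂ = -163.015° + -0.027° = -163.042°.

latitude 56.620°, longitude -163.042°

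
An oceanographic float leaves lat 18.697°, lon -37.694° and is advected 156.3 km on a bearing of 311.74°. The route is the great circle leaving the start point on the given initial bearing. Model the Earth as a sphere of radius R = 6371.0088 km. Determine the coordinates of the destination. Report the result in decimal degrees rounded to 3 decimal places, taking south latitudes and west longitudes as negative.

δ = 156.3/6371.0088 = 0.024533 rad (1.4056°).
Converting: φ₁ = 0.326324 rad, θ = 5.440889 rad.
Destination latitude: φ₂ = arcsin( sin φ₁ cos δ + cos φ₁ sin δ cos θ ) = arcsin(0.335936) = 19.629°.
Δλ = atan2( sin θ sin δ cos φ₁ , cos δ − sin φ₁ sin φ₂ ) = atan2(-0.017338, 0.892010) = -0.019435 rad = -1.114°.
λ₂ = -37.694° + -1.114° = -38.808°.

latitude 19.629°, longitude -38.808°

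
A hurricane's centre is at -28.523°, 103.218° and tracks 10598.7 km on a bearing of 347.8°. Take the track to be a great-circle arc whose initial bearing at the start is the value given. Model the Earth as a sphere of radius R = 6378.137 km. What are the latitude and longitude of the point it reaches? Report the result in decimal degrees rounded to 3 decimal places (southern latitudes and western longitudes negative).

latitude 63.974°, longitude 74.557°

Central angle δ = d/R = 1.661723 rad.
Start latitude φ₁ = -0.497820 rad; initial bearing θ = 6.070255 rad.
sin φ₂ = sin φ₁ cos δ + cos φ₁ sin δ cos θ = (-0.477512)(-0.090802) + (0.878625)(0.995869)(0.977416) = 0.898594
φ₂ = asin(0.898594) = 1.116554 rad = 63.974°.
For the longitude increment, Δλ = atan2( sin θ sin δ cos φ₁, cos δ − sin φ₁ sin φ₂ ) = atan2(-0.184908, 0.338287) = -28.661°.
λ₂ = 103.218° + -28.661° = 74.557°.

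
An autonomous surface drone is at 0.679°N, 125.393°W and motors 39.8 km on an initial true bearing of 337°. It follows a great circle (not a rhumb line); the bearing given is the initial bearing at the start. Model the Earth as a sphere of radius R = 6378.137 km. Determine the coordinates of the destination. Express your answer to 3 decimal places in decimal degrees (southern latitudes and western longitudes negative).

latitude 1.008°, longitude -125.533°

δ = 39.8/6378.137 = 0.006240 rad (0.3575°).
With φ₁ = 0.679° = 0.011851 rad and θ = 337° = 5.881760 rad:
Destination latitude: φ₂ = arcsin( sin φ₁ cos δ + cos φ₁ sin δ cos θ ) = arcsin(0.017594) = 1.008°.
Then Δλ = atan2(-0.002438, 0.999772) = -0.002439 rad, from sin θ sin δ cos φ₁ over cos δ − sin φ₁ sin φ₂.
Hence λ₂ = -125.393° + -0.140° = -125.533°.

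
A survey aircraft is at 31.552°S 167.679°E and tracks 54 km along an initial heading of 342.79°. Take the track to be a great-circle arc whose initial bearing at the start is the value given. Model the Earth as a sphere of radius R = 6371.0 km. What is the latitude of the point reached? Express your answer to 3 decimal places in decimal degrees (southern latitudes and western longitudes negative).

latitude -31.088°

Angular distance δ = d/R = 54 / 6371 = 0.008476 rad.
With φ₁ = -31.552° = -0.550686 rad and θ = 342.79° = 5.982814 rad:
sin φ₂ = sin φ₁ cos δ + cos φ₁ sin δ cos θ = (-0.523272)(0.999964) + (0.852166)(0.008476)(0.955227) = -0.516354
φ₂ = asin(-0.516354) = -0.542588 rad = -31.088°.
Then Δλ = atan2(-0.002137, 0.729770) = -0.002928 rad, from sin θ sin δ cos φ₁ over cos δ − sin φ₁ sin φ₂.
λ₂ = λ₁ + Δλ = 167.511°.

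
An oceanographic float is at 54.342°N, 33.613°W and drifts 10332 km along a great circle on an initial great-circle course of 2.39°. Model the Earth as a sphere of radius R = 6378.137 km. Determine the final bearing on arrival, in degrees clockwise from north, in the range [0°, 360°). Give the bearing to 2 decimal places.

δ = 10332/6378.137 = 1.619909 rad (92.8139°).
Start latitude φ₁ = 0.948447 rad; initial bearing θ = 0.041713 rad.
Applying the spherical law of cosines for sides, sin φ₂ = sin φ₁ cos δ + cos φ₁ sin δ cos θ = 0.541848, so φ₂ = 32.810°.
Then Δλ = atan2(0.024280, -0.489350) = 3.092016 rad, from sin θ sin δ cos φ₁ over cos δ − sin φ₁ sin φ₂.
λ₂ = λ₁ + Δλ = 143.546°.
The forward bearing on arrival equals the back-azimuth from the destination plus 180°.
Back-azimuth from P₂ (32.81°, 143.55°) to P₁ (54.34°, -33.61°), with Δλ' = λ₁ − λ₂ = -177.16°: atan2( sin Δλ' cos φ₁ , cos φ₂ sin φ₁ − sin φ₂ cos φ₁ cos Δλ' ) = 358.34°.
Final bearing = (358.34° + 180°) mod 360° = 178.34°.

final bearing 178.34°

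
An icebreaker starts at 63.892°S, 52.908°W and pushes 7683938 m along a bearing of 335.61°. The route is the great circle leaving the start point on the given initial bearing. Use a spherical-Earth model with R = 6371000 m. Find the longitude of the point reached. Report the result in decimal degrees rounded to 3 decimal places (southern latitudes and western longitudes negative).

longitude -75.636°

Angular distance δ = d/R = 7683938 / 6371000 = 1.206080 rad.
With φ₁ = -63.892° = -1.115126 rad and θ = 335.61° = 5.857500 rad:
Applying the spherical law of cosines for sides, sin φ₂ = sin φ₁ cos δ + cos φ₁ sin δ cos θ = 0.054139, so φ₂ = 3.103°.
Then Δλ = atan2(-0.169770, 0.405299) = -0.396672 rad, from sin θ sin δ cos φ₁ over cos δ − sin φ₁ sin φ₂.
λ₂ = λ₁ + Δλ = -75.636°.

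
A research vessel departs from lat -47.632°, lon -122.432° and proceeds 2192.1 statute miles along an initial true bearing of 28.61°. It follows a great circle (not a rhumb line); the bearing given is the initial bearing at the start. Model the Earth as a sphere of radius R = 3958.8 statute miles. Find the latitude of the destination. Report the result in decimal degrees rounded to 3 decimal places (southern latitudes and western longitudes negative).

Angular distance δ = d/R = 2192.1 / 3958.8 = 0.553728 rad.
With φ₁ = -47.632° = -0.831335 rad and θ = 28.61° = 0.499339 rad:
Applying the spherical law of cosines for sides, sin φ₂ = sin φ₁ cos δ + cos φ₁ sin δ cos θ = -0.317324, so φ₂ = -18.501°.
For the longitude increment, Δλ = atan2( sin θ sin δ cos φ₁, cos δ − sin φ₁ sin φ₂ ) = atan2(0.169690, 0.616121) = 15.398°.
λ₂ = -122.432° + 15.398° = -107.034°.

latitude -18.501°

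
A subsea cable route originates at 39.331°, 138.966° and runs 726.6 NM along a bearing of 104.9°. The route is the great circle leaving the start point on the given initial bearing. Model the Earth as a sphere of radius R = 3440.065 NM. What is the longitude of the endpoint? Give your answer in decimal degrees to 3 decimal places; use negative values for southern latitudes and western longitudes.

longitude 153.342°

Angular distance δ = d/R = 726.6 / 3440.065 = 0.211217 rad.
With φ₁ = 39.331° = 0.686455 rad and θ = 104.9° = 1.830850 rad:
Destination latitude: φ₂ = arcsin( sin φ₁ cos δ + cos φ₁ sin δ cos θ ) = arcsin(0.578017) = 35.311°.
For the longitude increment, Δλ = atan2( sin θ sin δ cos φ₁, cos δ − sin φ₁ sin φ₂ ) = atan2(0.156711, 0.611430) = 14.376°.
λ₂ = λ₁ + Δλ = 153.342°.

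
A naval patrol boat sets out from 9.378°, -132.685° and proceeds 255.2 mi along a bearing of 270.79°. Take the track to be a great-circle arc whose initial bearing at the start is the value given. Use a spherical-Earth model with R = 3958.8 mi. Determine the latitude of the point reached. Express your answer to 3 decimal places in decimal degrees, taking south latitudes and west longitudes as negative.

Angular distance δ = d/R = 255.2 / 3958.8 = 0.064464 rad.
Start latitude φ₁ = 0.163677 rad; initial bearing θ = 4.726177 rad.
Destination latitude: φ₂ = arcsin( sin φ₁ cos δ + cos φ₁ sin δ cos θ ) = arcsin(0.163485) = 9.409°.
Δλ = atan2( sin θ sin δ cos φ₁ , cos δ − sin φ₁ sin φ₂ ) = atan2(-0.063552, 0.971284) = -0.065338 rad = -3.744°.
λ₂ = -132.685° + -3.744° = -136.429°.

latitude 9.409°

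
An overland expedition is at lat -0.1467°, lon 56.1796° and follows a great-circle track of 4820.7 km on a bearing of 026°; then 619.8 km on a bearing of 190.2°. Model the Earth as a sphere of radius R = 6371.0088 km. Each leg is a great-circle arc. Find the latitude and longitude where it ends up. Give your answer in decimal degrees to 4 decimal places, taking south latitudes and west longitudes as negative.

Apply the spherical direct solution leg by leg, carrying full precision between legs.
Leg 1: from (-0.1467°, 56.1796°), δ = 4820.7/6371.0088 = 0.756662 rad, θ = 26° → φ = 37.9633°, λ = 78.6192°.
Leg 2: from (37.9633°, 78.6192°), δ = 619.8/6371.0088 = 0.097284 rad, θ = 190.2° → φ = 32.4715°, λ = 77.4509°.

latitude 32.4715°, longitude 77.4509°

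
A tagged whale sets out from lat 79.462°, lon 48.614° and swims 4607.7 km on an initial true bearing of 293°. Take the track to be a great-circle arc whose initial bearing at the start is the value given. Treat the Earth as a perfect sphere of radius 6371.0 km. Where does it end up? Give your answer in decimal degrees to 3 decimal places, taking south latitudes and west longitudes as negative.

δ = 4607.7/6371 = 0.723230 rad (41.4380°).
With φ₁ = 79.462° = 1.386874 rad and θ = 293° = 5.113815 rad:
sin φ₂ = sin φ₁ cos δ + cos φ₁ sin δ cos θ = (0.983134)(0.749672) + (0.182888)(0.661810)(0.390731) = 0.784321
φ₂ = asin(0.784321) = 0.901600 rad = 51.658°.
For the longitude increment, Δλ = atan2( sin θ sin δ cos φ₁, cos δ − sin φ₁ sin φ₂ ) = atan2(-0.111415, -0.021420) = -100.883°.
λ₂ = 48.614° + -100.883° = -52.269°.

latitude 51.658°, longitude -52.269°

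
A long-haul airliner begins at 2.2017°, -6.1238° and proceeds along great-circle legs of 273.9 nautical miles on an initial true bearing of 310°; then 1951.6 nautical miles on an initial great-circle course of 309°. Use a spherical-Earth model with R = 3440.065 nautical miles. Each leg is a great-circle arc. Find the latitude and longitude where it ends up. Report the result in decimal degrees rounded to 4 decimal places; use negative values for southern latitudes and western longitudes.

Apply the spherical direct solution leg by leg, carrying full precision between legs.
Leg 1: from (2.2017°, -6.1238°), δ = 273.9/3440.065 = 0.079621 rad, θ = 310° → φ = 5.1281°, λ = -9.6310°.
Leg 2: from (5.1281°, -9.6310°), δ = 1951.6/3440.065 = 0.567315 rad, θ = 309° → φ = 24.3434°, λ = -36.9128°.

latitude 24.3434°, longitude -36.9128°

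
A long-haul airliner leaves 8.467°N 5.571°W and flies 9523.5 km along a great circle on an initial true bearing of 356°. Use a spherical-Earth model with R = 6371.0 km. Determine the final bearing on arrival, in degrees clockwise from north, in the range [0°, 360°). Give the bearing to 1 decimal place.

final bearing 223.8°

Central angle δ = d/R = 1.494820 rad.
Converting: φ₁ = 0.147777 rad, θ = 6.213372 rad.
Applying the spherical law of cosines for sides, sin φ₂ = sin φ₁ cos δ + cos φ₁ sin δ cos θ = 0.995021, so φ₂ = 84.280°.
Then Δλ = atan2(-0.068797, -0.070604) = -2.369153 rad, from sin θ sin δ cos φ₁ over cos δ − sin φ₁ sin φ₂.
λ₂ = λ₁ + Δλ = -141.313°.
The forward bearing on arrival equals the back-azimuth from the destination plus 180°.
Back-azimuth from P₂ (84.3°, -141.3°) to P₁ (8.5°, -5.6°), with Δλ' = λ₁ − λ₂ = 135.7°: atan2( sin Δλ' cos φ₁ , cos φ₂ sin φ₁ − sin φ₂ cos φ₁ cos Δλ' ) = 43.8°.
Final bearing = (43.8° + 180°) mod 360° = 223.8°.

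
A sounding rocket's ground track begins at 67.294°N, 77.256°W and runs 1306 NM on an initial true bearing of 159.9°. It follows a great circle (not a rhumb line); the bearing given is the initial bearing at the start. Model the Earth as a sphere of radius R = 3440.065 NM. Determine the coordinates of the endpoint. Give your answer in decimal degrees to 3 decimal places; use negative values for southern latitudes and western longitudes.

latitude 46.259°, longitude -66.641°

Angular distance δ = d/R = 1306 / 3440.065 = 0.379644 rad.
With φ₁ = 67.294° = 1.174502 rad and θ = 159.9° = 2.790781 rad:
sin φ₂ = sin φ₁ cos δ + cos φ₁ sin δ cos θ = (0.922498)(0.928797) + (0.386003)(0.370590)(-0.939094) = 0.722477
φ₂ = asin(0.722477) = 0.807378 rad = 46.259°.
Δλ = atan2( sin θ sin δ cos φ₁ , cos δ − sin φ₁ sin φ₂ ) = atan2(0.049160, 0.262314) = 0.185260 rad = 10.615°.
Hence λ₂ = -77.256° + 10.615° = -66.641°.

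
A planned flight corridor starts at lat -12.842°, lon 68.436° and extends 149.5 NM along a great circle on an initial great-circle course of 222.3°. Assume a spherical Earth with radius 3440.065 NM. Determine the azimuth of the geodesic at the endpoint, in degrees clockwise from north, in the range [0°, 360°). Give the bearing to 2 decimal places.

final bearing 222.71°

Central angle δ = d/R = 0.043458 rad.
Converting: φ₁ = -0.224135 rad, θ = 3.879867 rad.
Applying the spherical law of cosines for sides, sin φ₂ = sin φ₁ cos δ + cos φ₁ sin δ cos θ = -0.253383, so φ₂ = -14.678°.
Δλ = atan2( sin θ sin δ cos φ₁ , cos δ − sin φ₁ sin φ₂ ) = atan2(-0.028508, 0.942738) = -0.030230 rad = -1.732°.
λ₂ = λ₁ + Δλ = 66.704°.
The forward bearing on arrival equals the back-azimuth from the destination plus 180°.
Back-azimuth from P₂ (-14.68°, 66.70°) to P₁ (-12.84°, 68.44°), with Δλ' = λ₁ − λ₂ = 1.73°: atan2( sin Δλ' cos φ₁ , cos φ₂ sin φ₁ − sin φ₂ cos φ₁ cos Δλ' ) = 42.71°.
Final bearing = (42.71° + 180°) mod 360° = 222.71°.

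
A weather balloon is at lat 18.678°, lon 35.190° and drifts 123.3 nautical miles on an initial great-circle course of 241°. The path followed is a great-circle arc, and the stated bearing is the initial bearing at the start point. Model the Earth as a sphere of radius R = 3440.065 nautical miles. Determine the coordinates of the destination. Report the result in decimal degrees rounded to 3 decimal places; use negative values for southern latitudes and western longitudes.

δ = 123.3/3440.065 = 0.035842 rad (2.0536°).
Start latitude φ₁ = 0.325993 rad; initial bearing θ = 4.206243 rad.
Applying the spherical law of cosines for sides, sin φ₂ = sin φ₁ cos δ + cos φ₁ sin δ cos θ = 0.303586, so φ₂ = 17.673°.
For the longitude increment, Δλ = atan2( sin θ sin δ cos φ₁, cos δ − sin φ₁ sin φ₂ ) = atan2(-0.029691, 0.902135) = -1.885°.
λ₂ = λ₁ + Δλ = 33.305°.

latitude 17.673°, longitude 33.305°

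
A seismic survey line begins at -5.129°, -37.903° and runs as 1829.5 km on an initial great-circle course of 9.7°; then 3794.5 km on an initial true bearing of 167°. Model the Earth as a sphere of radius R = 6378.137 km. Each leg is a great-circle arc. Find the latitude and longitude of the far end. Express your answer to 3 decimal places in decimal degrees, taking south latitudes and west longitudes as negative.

Apply the spherical direct solution leg by leg, carrying full precision between legs.
Leg 1: from (-5.129°, -37.903°), δ = 1829.5/6378.137 = 0.286839 rad, θ = 9.7° → φ = 11.070°, λ = -35.119°.
Leg 2: from (11.070°, -35.119°), δ = 3794.5/6378.137 = 0.594923 rad, θ = 167° → φ = -22.141°, λ = -27.296°.

latitude -22.141°, longitude -27.296°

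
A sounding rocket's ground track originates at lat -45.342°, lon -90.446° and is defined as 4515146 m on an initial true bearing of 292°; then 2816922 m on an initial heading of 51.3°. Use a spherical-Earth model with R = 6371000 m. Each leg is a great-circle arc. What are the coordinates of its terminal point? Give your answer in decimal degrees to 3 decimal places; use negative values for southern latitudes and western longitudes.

latitude -4.849°, longitude -111.346°

Apply the spherical direct solution leg by leg, carrying full precision between legs.
Leg 1: from (-45.342°, -90.446°), δ = 4515146/6371000 = 0.708703 rad, θ = 292° → φ = -21.633°, λ = -130.926°.
Leg 2: from (-21.633°, -130.926°), δ = 2816922/6371000 = 0.442148 rad, θ = 51.3° → φ = -4.849°, λ = -111.346°.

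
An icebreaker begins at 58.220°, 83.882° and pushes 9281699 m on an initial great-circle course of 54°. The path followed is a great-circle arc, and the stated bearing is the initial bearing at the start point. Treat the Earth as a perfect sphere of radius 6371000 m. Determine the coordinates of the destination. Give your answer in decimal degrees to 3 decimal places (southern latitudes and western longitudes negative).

δ = 9281699/6371000 = 1.456867 rad (83.4723°).
With φ₁ = 58.220° = 1.016131 rad and θ = 54° = 0.942478 rad:
Destination latitude: φ₂ = arcsin( sin φ₁ cos δ + cos φ₁ sin δ cos θ ) = arcsin(0.404195) = 23.841°.
Then Δλ = atan2(0.423314, -0.229914) = 2.068348 rad, from sin θ sin δ cos φ₁ over cos δ − sin φ₁ sin φ₂.
λ₂ = 83.882° + 118.508° = 202.390°, normalized to (−180°, 180°] → -157.610°.

latitude 23.841°, longitude -157.610°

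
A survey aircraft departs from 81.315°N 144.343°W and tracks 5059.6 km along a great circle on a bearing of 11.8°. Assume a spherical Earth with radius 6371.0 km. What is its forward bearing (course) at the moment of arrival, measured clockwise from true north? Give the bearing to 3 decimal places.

The arc subtends δ = 5059.6/6371 = 0.794161 rad at the centre.
Converting: φ₁ = 1.419214 rad, θ = 0.205949 rad.
sin φ₂ = sin φ₁ cos δ + cos φ₁ sin δ cos θ = (0.988533)(0.700883) + (0.151002)(0.713276)(0.978867) = 0.798277
φ₂ = asin(0.798277) = 0.924429 rad = 52.966°.
For the longitude increment, Δλ = atan2( sin θ sin δ cos φ₁, cos δ − sin φ₁ sin φ₂ ) = atan2(0.022025, -0.088240) = 165.985°.
λ₂ = -144.343° + 165.985° = 21.642°.
The forward bearing on arrival equals the back-azimuth from the destination plus 180°.
Back-azimuth from P₂ (52.966°, 21.642°) to P₁ (81.315°, -144.343°), with Δλ' = λ₁ − λ₂ = -165.985°: atan2( sin Δλ' cos φ₁ , cos φ₂ sin φ₁ − sin φ₂ cos φ₁ cos Δλ' ) = 357.061°.
Final bearing = (357.061° + 180°) mod 360° = 177.061°.

final bearing 177.061°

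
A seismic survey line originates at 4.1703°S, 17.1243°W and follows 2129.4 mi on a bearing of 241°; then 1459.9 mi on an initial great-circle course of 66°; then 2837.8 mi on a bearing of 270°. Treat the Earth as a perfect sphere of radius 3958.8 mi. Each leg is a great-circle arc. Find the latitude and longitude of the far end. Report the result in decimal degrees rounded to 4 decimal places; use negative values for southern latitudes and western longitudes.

Apply the spherical direct solution leg by leg, carrying full precision between legs.
Leg 1: from (-4.1703°, -17.1243°), δ = 2129.4/3958.8 = 0.537890 rad, θ = 241° → φ = -18.0698°, λ = -45.2454°.
Leg 2: from (-18.0698°, -45.2454°), δ = 1459.9/3958.8 = 0.368773 rad, θ = 66° → φ = -8.6232°, λ = -25.7900°.
Leg 3: from (-8.6232°, -25.7900°), δ = 2837.8/3958.8 = 0.716833 rad, θ = 270° → φ = -6.4903°, λ = -67.1844°.

latitude -6.4903°, longitude -67.1844°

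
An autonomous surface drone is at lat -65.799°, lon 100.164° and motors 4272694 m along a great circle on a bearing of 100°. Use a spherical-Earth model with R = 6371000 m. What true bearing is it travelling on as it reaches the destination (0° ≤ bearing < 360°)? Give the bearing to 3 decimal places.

final bearing 38.305°

Central angle δ = d/R = 0.670647 rad.
Start latitude φ₁ = -1.148409 rad; initial bearing θ = 1.745329 rad.
Destination latitude: φ₂ = arcsin( sin φ₁ cos δ + cos φ₁ sin δ cos θ ) = arcsin(-0.758808) = -49.359°.
Then Δλ = atan2(0.250904, 0.091301) = 1.221803 rad, from sin θ sin δ cos φ₁ over cos δ − sin φ₁ sin φ₂.
λ₂ = 100.164° + 70.004° = 170.168°.
The forward bearing on arrival equals the back-azimuth from the destination plus 180°.
Back-azimuth from P₂ (-49.359°, 170.168°) to P₁ (-65.799°, 100.164°), with Δλ' = λ₁ − λ₂ = -70.004°: atan2( sin Δλ' cos φ₁ , cos φ₂ sin φ₁ − sin φ₂ cos φ₁ cos Δλ' ) = 218.305°.
Final bearing = (218.305° + 180°) mod 360° = 38.305°.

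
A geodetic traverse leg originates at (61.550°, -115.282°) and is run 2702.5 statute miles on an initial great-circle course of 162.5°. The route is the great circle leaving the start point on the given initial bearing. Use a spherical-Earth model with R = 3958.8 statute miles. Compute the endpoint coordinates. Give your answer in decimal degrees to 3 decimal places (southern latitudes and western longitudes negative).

Central angle δ = d/R = 0.682656 rad.
Start latitude φ₁ = 1.074250 rad; initial bearing θ = 2.836160 rad.
Destination latitude: φ₂ = arcsin( sin φ₁ cos δ + cos φ₁ sin δ cos θ ) = arcsin(0.395572) = 23.302°.
Then Δλ = atan2(0.090373, 0.428100) = 0.208047 rad, from sin θ sin δ cos φ₁ over cos δ − sin φ₁ sin φ₂.
λ₂ = -115.282° + 11.920° = -103.362°.

latitude 23.302°, longitude -103.362°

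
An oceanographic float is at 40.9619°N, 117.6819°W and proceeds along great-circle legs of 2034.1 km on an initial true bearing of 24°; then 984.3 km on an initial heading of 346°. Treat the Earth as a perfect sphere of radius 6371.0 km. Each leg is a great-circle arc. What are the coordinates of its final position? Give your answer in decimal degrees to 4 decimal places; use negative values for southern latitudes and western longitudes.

Apply the spherical direct solution leg by leg, carrying full precision between legs.
Leg 1: from (40.9619°, -117.6819°), δ = 2034.1/6371 = 0.319275 rad, θ = 24° → φ = 57.0304°, λ = -104.1141°.
Leg 2: from (57.0304°, -104.1141°), δ = 984.3/6371 = 0.154497 rad, θ = 346° → φ = 65.5359°, λ = -109.2717°.

latitude 65.5359°, longitude -109.2717°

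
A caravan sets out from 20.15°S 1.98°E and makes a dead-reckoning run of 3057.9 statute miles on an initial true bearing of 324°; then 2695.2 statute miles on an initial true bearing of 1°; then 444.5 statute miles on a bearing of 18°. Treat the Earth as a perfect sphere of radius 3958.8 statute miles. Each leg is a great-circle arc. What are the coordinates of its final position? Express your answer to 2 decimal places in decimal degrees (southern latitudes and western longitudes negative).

latitude 61.51°, longitude -18.07°

Apply the spherical direct solution leg by leg, carrying full precision between legs.
Leg 1: from (-20.15°, 1.98°), δ = 3057.9/3958.8 = 0.772431 rad, θ = 324° → φ = 16.46°, λ = -23.34°.
Leg 2: from (16.46°, -23.34°), δ = 2695.2/3958.8 = 0.680812 rad, θ = 1° → φ = 55.46°, λ = -22.23°.
Leg 3: from (55.46°, -22.23°), δ = 444.5/3958.8 = 0.112281 rad, θ = 18° → φ = 61.51°, λ = -18.07°.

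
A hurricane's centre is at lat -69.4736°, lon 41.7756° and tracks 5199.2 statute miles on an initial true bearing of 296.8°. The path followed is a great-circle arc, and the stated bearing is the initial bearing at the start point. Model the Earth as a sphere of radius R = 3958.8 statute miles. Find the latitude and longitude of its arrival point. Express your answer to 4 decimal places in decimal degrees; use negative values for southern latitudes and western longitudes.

Angular distance δ = d/R = 5199.2 / 3958.8 = 1.313327 rad.
With φ₁ = -69.4736° = -1.212543 rad and θ = 296.8° = 5.180137 rad:
sin φ₂ = sin φ₁ cos δ + cos φ₁ sin δ cos θ = (-0.936511)(0.254634) + (0.350639)(0.967038)(0.450878) = -0.085583
φ₂ = asin(-0.085583) = -0.085688 rad = -4.9096°.
Δλ = atan2( sin θ sin δ cos φ₁ , cos δ − sin φ₁ sin φ₂ ) = atan2(-0.302659, 0.174484) = -1.047832 rad = -60.0364°.
Hence λ₂ = 41.7756° + -60.0364° = -18.2608°.

latitude -4.9096°, longitude -18.2608°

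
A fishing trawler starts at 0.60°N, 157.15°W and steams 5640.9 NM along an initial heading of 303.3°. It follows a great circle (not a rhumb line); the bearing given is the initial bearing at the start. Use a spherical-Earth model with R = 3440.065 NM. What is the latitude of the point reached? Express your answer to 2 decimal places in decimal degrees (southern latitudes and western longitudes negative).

δ = 5640.9/3440.065 = 1.639766 rad (93.9516°).
With φ₁ = 0.60° = 0.010472 rad and θ = 303.3° = 5.293584 rad:
Applying the spherical law of cosines for sides, sin φ₂ = sin φ₁ cos δ + cos φ₁ sin δ cos θ = 0.546966, so φ₂ = 33.16°.
Δλ = atan2( sin θ sin δ cos φ₁ , cos δ − sin φ₁ sin φ₂ ) = atan2(-0.833775, -0.074642) = -1.660082 rad = -95.12°.
λ₂ = -157.15° + -95.12° = -252.27°, normalized to (−180°, 180°] → 107.73°.

latitude 33.16°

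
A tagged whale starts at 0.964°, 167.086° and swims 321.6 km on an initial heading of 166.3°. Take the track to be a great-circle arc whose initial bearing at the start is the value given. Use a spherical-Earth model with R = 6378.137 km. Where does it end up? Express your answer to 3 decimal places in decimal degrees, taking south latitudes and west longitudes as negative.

latitude -1.843°, longitude 167.770°

δ = 321.6/6378.137 = 0.050422 rad (2.8890°).
Converting: φ₁ = 0.016825 rad, θ = 2.902483 rad.
Destination latitude: φ₂ = arcsin( sin φ₁ cos δ + cos φ₁ sin δ cos θ ) = arcsin(-0.032157) = -1.843°.
Δλ = atan2( sin θ sin δ cos φ₁ , cos δ − sin φ₁ sin φ₂ ) = atan2(0.011935, 0.999270) = 0.011943 rad = 0.684°.
Hence λ₂ = 167.086° + 0.684° = 167.770°.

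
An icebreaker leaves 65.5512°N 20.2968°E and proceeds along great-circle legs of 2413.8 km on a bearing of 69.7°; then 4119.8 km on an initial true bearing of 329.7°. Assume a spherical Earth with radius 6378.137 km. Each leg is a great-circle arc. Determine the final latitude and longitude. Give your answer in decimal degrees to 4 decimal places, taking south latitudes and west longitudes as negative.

Apply the spherical direct solution leg by leg, carrying full precision between legs.
Leg 1: from (65.5512°, 20.2968°), δ = 2413.8/6378.137 = 0.378449 rad, θ = 69.7° → φ = 64.0229°, λ = 72.5893°.
Leg 2: from (64.0229°, 72.5893°), δ = 4119.8/6378.137 = 0.645925 rad, θ = 329.7° → φ = 70.9976°, λ = -38.5510°.

latitude 70.9976°, longitude -38.5510°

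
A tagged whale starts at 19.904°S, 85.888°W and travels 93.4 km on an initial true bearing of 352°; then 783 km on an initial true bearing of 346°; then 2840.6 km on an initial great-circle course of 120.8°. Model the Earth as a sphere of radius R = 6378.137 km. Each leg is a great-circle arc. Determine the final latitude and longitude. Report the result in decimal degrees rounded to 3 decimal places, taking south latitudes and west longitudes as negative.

Apply the spherical direct solution leg by leg, carrying full precision between legs.
Leg 1: from (-19.904°, -85.888°), δ = 93.4/6378.137 = 0.014644 rad, θ = 352° → φ = -19.073°, λ = -86.012°.
Leg 2: from (-19.073°, -86.012°), δ = 783/6378.137 = 0.122763 rad, θ = 346° → φ = -12.241°, λ = -87.749°.
Leg 3: from (-12.241°, -87.749°), δ = 2840.6/6378.137 = 0.445365 rad, θ = 120.8° → φ = -24.011°, λ = -63.852°.

latitude -24.011°, longitude -63.852°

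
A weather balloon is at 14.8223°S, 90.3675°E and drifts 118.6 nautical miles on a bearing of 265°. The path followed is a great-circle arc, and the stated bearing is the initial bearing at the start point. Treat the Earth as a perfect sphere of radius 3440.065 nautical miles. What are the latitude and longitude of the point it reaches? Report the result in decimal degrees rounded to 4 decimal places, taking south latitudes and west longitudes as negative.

Central angle δ = d/R = 0.034476 rad.
Start latitude φ₁ = -0.258698 rad; initial bearing θ = 4.625123 rad.
Applying the spherical law of cosines for sides, sin φ₂ = sin φ₁ cos δ + cos φ₁ sin δ cos θ = -0.258574, so φ₂ = -14.9855°.
Then Δλ = atan2(-0.033195, 0.933257) = -0.035554 rad, from sin θ sin δ cos φ₁ over cos δ − sin φ₁ sin φ₂.
λ₂ = λ₁ + Δλ = 88.3304°.

latitude -14.9855°, longitude 88.3304°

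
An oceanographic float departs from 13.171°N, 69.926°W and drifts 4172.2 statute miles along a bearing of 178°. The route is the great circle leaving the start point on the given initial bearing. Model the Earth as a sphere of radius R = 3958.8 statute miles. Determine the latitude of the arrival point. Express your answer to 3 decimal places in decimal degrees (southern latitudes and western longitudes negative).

latitude -47.170°

Central angle δ = d/R = 1.053905 rad.
Converting: φ₁ = 0.229877 rad, θ = 3.106686 rad.
sin φ₂ = sin φ₁ cos δ + cos φ₁ sin δ cos θ = (0.227858)(0.494180) + (0.973694)(0.869360)(-0.999391) = -0.733372
φ₂ = asin(-0.733372) = -0.823269 rad = -47.170°.
For the longitude increment, Δλ = atan2( sin θ sin δ cos φ₁, cos δ − sin φ₁ sin φ₂ ) = atan2(0.029542, 0.661285) = 2.558°.
λ₂ = λ₁ + Δλ = -67.368°.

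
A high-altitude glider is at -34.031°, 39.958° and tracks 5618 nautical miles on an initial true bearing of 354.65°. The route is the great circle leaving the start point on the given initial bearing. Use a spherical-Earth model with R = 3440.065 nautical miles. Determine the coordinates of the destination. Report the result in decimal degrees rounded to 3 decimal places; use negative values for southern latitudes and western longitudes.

Central angle δ = d/R = 1.633109 rad.
Converting: φ₁ = -0.593953 rad, θ = 6.189810 rad.
Destination latitude: φ₂ = arcsin( sin φ₁ cos δ + cos φ₁ sin δ cos θ ) = arcsin(0.858373) = 59.134°.
Then Δλ = atan2(-0.077121, 0.418109) = -0.182401 rad, from sin θ sin δ cos φ₁ over cos δ − sin φ₁ sin φ₂.
λ₂ = 39.958° + -10.451° = 29.507°.

latitude 59.134°, longitude 29.507°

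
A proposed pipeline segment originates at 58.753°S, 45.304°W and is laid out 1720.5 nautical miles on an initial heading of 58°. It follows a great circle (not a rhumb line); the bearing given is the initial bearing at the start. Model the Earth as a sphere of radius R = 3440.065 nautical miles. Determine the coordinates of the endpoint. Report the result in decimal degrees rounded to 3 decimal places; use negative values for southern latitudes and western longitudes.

Central angle δ = d/R = 0.500136 rad.
Converting: φ₁ = -1.025433 rad, θ = 1.012291 rad.
Destination latitude: φ₂ = arcsin( sin φ₁ cos δ + cos φ₁ sin δ cos θ ) = arcsin(-0.618405) = -38.200°.
Δλ = atan2( sin θ sin δ cos φ₁ , cos δ − sin φ₁ sin φ₂ ) = atan2(0.210955, 0.348819) = 0.543919 rad = 31.164°.
λ₂ = λ₁ + Δλ = -14.140°.

latitude -38.200°, longitude -14.140°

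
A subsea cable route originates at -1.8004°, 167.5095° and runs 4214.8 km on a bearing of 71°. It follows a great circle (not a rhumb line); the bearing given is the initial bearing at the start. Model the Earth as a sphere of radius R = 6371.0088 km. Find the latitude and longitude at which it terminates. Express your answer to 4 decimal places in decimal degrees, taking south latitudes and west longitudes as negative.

δ = 4214.8/6371.0088 = 0.661559 rad (37.9046°).
Start latitude φ₁ = -0.031423 rad; initial bearing θ = 1.239184 rad.
Destination latitude: φ₂ = arcsin( sin φ₁ cos δ + cos φ₁ sin δ cos θ ) = arcsin(0.175124) = 10.0859°.
Then Δλ = atan2(0.580591, 0.794537) = 0.631053 rad, from sin θ sin δ cos φ₁ over cos δ − sin φ₁ sin φ₂.
λ₂ = 167.5095° + 36.1566° = 203.6661°, normalized to (−180°, 180°] → -156.3339°.

latitude 10.0859°, longitude -156.3339°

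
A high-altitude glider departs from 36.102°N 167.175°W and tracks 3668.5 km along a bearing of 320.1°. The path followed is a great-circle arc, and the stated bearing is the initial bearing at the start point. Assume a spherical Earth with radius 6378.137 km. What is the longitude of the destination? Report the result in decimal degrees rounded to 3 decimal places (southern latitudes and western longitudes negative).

longitude 153.901°

Central angle δ = d/R = 0.575168 rad.
With φ₁ = 36.102° = 0.630099 rad and θ = 320.1° = 5.586799 rad:
sin φ₂ = sin φ₁ cos δ + cos φ₁ sin δ cos θ = (0.589225)(0.839101) + (0.807969)(0.543976)(0.767165) = 0.831600
φ₂ = asin(0.831600) = 0.981982 rad = 56.263°.
Then Δλ = atan2(-0.281927, 0.349102) = -0.679345 rad, from sin θ sin δ cos φ₁ over cos δ − sin φ₁ sin φ₂.
λ₂ = -167.175° + -38.924° = -206.099°, normalized to (−180°, 180°] → 153.901°.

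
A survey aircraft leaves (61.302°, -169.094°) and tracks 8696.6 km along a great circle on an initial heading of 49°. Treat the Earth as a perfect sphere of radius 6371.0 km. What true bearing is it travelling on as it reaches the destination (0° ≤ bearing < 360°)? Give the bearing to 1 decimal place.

final bearing 155.5°

Central angle δ = d/R = 1.365029 rad.
With φ₁ = 61.302° = 1.069922 rad and θ = 49° = 0.855211 rad:
Destination latitude: φ₂ = arcsin( sin φ₁ cos δ + cos φ₁ sin δ cos θ ) = arcsin(0.487610) = 29.184°.
Δλ = atan2( sin θ sin δ cos φ₁ , cos δ − sin φ₁ sin φ₂ ) = atan2(0.354761, -0.223395) = 2.132772 rad = 122.199°.
λ₂ = -169.094° + 122.199° = -46.895°.
The forward bearing on arrival equals the back-azimuth from the destination plus 180°.
Back-azimuth from P₂ (29.2°, -46.9°) to P₁ (61.3°, -169.1°), with Δλ' = λ₁ − λ₂ = -122.2°: atan2( sin Δλ' cos φ₁ , cos φ₂ sin φ₁ − sin φ₂ cos φ₁ cos Δλ' ) = 335.5°.
Final bearing = (335.5° + 180°) mod 360° = 155.5°.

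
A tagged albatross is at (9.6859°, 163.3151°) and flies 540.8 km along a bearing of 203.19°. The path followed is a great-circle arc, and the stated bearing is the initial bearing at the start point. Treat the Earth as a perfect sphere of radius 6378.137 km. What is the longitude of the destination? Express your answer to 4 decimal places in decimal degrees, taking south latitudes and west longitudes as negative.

Angular distance δ = d/R = 540.8 / 6378.137 = 0.084790 rad.
Start latitude φ₁ = 0.169051 rad; initial bearing θ = 3.546335 rad.
Destination latitude: φ₂ = arcsin( sin φ₁ cos δ + cos φ₁ sin δ cos θ ) = arcsin(0.090906) = 5.2158°.
For the longitude increment, Δλ = atan2( sin θ sin δ cos φ₁, cos δ − sin φ₁ sin φ₂ ) = atan2(-0.032873, 0.981113) = -1.9190°.
Hence λ₂ = 163.3151° + -1.9190° = 161.3961°.

longitude 161.3961°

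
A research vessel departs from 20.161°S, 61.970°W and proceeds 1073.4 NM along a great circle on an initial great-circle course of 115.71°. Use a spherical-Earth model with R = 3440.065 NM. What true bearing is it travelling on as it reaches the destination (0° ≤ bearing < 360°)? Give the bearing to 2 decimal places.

final bearing 108.42°

δ = 1073.4/3440.065 = 0.312029 rad (17.8779°).
With φ₁ = -20.161° = -0.351876 rad and θ = 115.71° = 2.019520 rad:
Destination latitude: φ₂ = arcsin( sin φ₁ cos δ + cos φ₁ sin δ cos θ ) = arcsin(-0.453034) = -26.939°.
For the longitude increment, Δλ = atan2( sin θ sin δ cos φ₁, cos δ − sin φ₁ sin φ₂ ) = atan2(0.259651, 0.795570) = 18.075°.
Hence λ₂ = -61.970° + 18.075° = -43.895°.
The forward bearing on arrival equals the back-azimuth from the destination plus 180°.
Back-azimuth from P₂ (-26.94°, -43.89°) to P₁ (-20.16°, -61.97°), with Δλ' = λ₁ − λ₂ = -18.08°: atan2( sin Δλ' cos φ₁ , cos φ₂ sin φ₁ − sin φ₂ cos φ₁ cos Δλ' ) = 288.42°.
Final bearing = (288.42° + 180°) mod 360° = 108.42°.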